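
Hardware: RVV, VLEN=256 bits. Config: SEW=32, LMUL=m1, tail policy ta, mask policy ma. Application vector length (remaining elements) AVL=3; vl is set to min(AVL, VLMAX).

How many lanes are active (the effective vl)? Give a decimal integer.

vl = 3

lanes per group: 256·1/32 = 8
vl = min(AVL, VLMAX) = min(3, 8) = 3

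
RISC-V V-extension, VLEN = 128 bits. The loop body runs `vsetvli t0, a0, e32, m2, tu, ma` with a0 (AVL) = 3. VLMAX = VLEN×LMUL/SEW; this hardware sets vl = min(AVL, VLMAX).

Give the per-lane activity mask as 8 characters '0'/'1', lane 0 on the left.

lanes per group: 128·2/32 = 8
AVL=3 ≤ VLMAX=8, so vl = 3
bits (lane 0 leftmost): 11100000

predicate = 11100000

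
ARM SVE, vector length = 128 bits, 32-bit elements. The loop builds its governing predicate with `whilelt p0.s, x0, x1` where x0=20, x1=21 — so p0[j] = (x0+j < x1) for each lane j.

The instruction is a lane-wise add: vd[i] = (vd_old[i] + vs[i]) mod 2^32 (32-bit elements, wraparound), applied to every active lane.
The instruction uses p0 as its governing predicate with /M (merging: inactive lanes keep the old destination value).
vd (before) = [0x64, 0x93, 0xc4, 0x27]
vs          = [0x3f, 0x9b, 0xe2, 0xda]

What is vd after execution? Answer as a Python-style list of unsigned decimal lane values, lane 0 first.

lane count: 128 div 32 = 4
whilelt: lane j active iff 20+j < 21 → j < 1 → 1 active
vd[0] add(0x64,0x3f) -> 0xa3
vd[1] tail/keep -> 0x93
vd[2] tail/keep -> 0xc4
vd[3] tail/keep -> 0x27

vd = [163, 147, 196, 39]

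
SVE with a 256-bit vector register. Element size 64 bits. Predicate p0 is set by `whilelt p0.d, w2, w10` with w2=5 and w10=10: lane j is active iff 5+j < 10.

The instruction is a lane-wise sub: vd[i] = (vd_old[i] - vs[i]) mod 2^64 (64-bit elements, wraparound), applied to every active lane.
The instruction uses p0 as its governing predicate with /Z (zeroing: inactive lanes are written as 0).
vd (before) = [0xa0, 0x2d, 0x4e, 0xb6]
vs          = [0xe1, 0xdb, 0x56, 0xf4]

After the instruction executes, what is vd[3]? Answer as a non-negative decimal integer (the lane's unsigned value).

register lanes = 256/64 = 4
p0[j] = (5+j < 10); true for j=0..3 → 4 lanes set
lane  0: sub(0xa0,0xe1) ⇒ 0xffffffffffffffbf
lane  1: sub(0x2d,0xdb) ⇒ 0xffffffffffffff52
lane  2: sub(0x4e,0x56) ⇒ 0xfffffffffffffff8
lane  3: sub(0xb6,0xf4) ⇒ 0xffffffffffffffc2

vd[3] = 18446744073709551554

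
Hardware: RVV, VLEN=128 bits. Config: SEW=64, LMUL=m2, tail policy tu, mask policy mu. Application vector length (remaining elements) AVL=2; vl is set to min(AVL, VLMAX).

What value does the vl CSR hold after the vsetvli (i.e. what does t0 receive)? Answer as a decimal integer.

vl = 2

VLMAX = (128 × 2) / 64 = 4 lanes
vl ← min(2, 4) = 2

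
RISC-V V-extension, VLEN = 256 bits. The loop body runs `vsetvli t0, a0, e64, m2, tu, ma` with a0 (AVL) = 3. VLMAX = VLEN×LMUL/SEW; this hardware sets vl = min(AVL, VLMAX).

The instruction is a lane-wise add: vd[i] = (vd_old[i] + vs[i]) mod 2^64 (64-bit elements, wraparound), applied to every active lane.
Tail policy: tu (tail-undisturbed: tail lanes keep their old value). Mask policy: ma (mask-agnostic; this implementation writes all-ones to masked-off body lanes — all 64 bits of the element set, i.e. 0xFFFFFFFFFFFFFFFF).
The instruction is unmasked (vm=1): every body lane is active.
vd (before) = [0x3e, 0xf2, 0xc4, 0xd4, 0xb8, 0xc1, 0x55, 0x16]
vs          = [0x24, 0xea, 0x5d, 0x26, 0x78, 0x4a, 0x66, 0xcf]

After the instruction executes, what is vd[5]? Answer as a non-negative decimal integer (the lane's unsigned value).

lanes per group: 256·2/64 = 8
vl = min(AVL, VLMAX) = min(3, 8) = 3
[0] add(0x3e,0x24) = 0x62
[1] add(0xf2,0xea) = 0x1dc
[2] add(0xc4,0x5d) = 0x121
[3] tail/keep = 0xd4
[4] tail/keep = 0xb8
[5] tail/keep = 0xc1
[6] tail/keep = 0x55
[7] tail/keep = 0x16

vd[5] = 193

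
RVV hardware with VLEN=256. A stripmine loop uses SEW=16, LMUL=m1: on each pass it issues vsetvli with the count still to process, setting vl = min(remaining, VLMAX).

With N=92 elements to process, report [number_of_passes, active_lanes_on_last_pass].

[iterations, last_vl] = [6, 12]

VLMAX = (256 × 1) / 16 = 16 lanes
iterations = ceil(92/16) = 6; final-pass vl = 12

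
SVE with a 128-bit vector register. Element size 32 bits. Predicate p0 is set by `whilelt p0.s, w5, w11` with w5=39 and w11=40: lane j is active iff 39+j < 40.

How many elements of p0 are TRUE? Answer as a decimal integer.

lane count: 128 div 32 = 4
active while 39+j < 40, i.e. j ∈ [0,1) capped at 4 ⇒ 1

vl = 1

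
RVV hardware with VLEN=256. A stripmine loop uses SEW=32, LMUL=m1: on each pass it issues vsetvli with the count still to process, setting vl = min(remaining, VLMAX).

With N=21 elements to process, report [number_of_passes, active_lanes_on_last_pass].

[iterations, last_vl] = [3, 5]

VLMAX = (256 × 1) / 32 = 8 lanes
21 elements at 8/iter → 3 passes, remainder 5 on the last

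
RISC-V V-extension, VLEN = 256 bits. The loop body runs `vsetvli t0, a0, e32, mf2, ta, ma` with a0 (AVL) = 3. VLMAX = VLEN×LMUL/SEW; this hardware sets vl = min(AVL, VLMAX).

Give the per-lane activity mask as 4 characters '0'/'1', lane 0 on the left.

lanes per group: 256·1/2/32 = 4
AVL=3 ≤ VLMAX=4, so vl = 3
bits (lane 0 leftmost): 1110

predicate = 1110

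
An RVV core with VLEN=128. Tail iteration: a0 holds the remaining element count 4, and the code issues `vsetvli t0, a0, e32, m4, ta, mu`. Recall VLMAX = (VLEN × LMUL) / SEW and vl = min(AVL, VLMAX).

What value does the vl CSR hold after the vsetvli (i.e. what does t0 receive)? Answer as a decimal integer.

VLMAX = VLEN×LMUL/SEW = 128×4/32 = 16
vl = min(AVL, VLMAX) = min(4, 16) = 4

vl = 4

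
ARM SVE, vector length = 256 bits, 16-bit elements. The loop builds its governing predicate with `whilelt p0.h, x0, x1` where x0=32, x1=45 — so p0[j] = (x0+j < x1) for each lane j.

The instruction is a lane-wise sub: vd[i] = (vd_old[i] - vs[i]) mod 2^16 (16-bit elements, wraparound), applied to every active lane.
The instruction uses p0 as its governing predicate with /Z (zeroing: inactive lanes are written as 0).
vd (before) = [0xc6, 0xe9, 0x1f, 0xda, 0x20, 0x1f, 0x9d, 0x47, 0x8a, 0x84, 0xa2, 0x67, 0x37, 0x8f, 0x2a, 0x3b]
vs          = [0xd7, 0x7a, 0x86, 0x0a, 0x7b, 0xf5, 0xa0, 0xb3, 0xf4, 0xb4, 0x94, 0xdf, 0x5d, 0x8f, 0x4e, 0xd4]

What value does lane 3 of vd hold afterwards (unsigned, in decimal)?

vd[3] = 208

register lanes = 256/16 = 16
active while 32+j < 45, i.e. j ∈ [0,13) capped at 16 ⇒ 13
[0] sub(0xc6,0xd7) = 0xffef
[1] sub(0xe9,0x7a) = 0x6f
[2] sub(0x1f,0x86) = 0xff99
[3] sub(0xda,0x0a) = 0xd0
[4] sub(0x20,0x7b) = 0xffa5
[5] sub(0x1f,0xf5) = 0xff2a
[6] sub(0x9d,0xa0) = 0xfffd
[7] sub(0x47,0xb3) = 0xff94
[8] sub(0x8a,0xf4) = 0xff96
[9] sub(0x84,0xb4) = 0xffd0
[10] sub(0xa2,0x94) = 0x0e
[11] sub(0x67,0xdf) = 0xff88
[12] sub(0x37,0x5d) = 0xffda
[13] tail/zero = 0x00
[14] tail/zero = 0x00
[15] tail/zero = 0x00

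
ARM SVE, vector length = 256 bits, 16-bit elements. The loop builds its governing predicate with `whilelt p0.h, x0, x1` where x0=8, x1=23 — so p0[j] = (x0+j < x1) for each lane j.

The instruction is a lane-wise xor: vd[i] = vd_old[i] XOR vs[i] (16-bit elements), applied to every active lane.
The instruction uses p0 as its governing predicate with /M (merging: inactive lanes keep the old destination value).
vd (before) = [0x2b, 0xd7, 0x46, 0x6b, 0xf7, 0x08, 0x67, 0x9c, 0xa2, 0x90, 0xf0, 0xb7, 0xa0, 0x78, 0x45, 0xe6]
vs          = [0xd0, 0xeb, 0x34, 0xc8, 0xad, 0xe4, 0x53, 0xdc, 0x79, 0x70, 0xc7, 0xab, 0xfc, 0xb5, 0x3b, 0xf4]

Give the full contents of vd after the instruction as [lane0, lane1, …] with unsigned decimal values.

vd = [251, 60, 114, 163, 90, 236, 52, 64, 219, 224, 55, 28, 92, 205, 126, 230]

lane count: 256 div 16 = 16
p0[j] = (8+j < 23); true for j=0..14 → 15 lanes set
[0] xor(0x2b,0xd0) = 0xfb
[1] xor(0xd7,0xeb) = 0x3c
[2] xor(0x46,0x34) = 0x72
[3] xor(0x6b,0xc8) = 0xa3
[4] xor(0xf7,0xad) = 0x5a
[5] xor(0x08,0xe4) = 0xec
[6] xor(0x67,0x53) = 0x34
[7] xor(0x9c,0xdc) = 0x40
[8] xor(0xa2,0x79) = 0xdb
[9] xor(0x90,0x70) = 0xe0
[10] xor(0xf0,0xc7) = 0x37
[11] xor(0xb7,0xab) = 0x1c
[12] xor(0xa0,0xfc) = 0x5c
[13] xor(0x78,0xb5) = 0xcd
[14] xor(0x45,0x3b) = 0x7e
[15] tail/keep = 0xe6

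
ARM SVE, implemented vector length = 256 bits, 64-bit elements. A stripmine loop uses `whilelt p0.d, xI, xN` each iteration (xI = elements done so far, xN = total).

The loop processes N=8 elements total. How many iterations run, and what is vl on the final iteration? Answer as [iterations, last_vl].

256-bit reg / 64-bit elem → 4 lanes
N=8: ⌈8/4⌉ = 2 iters; last vl = 8 − 1×4 = 4

[iterations, last_vl] = [2, 4]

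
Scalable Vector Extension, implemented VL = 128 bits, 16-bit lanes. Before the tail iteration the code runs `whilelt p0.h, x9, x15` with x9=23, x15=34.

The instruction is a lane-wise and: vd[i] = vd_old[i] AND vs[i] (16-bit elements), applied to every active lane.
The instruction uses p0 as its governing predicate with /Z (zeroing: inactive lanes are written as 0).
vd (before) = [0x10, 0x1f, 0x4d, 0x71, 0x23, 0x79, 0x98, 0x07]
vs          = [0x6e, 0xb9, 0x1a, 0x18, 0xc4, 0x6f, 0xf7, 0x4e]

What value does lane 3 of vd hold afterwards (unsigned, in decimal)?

vd[3] = 16

lane count: 128 div 16 = 8
whilelt: lane j active iff 23+j < 34 → j < 11 → 8 active
  i=0: and(0x10,0x6e) → 0
  i=1: and(0x1f,0xb9) → 25
  i=2: and(0x4d,0x1a) → 8
  i=3: and(0x71,0x18) → 16
  i=4: and(0x23,0xc4) → 0
  i=5: and(0x79,0x6f) → 105
  i=6: and(0x98,0xf7) → 144
  i=7: and(0x07,0x4e) → 6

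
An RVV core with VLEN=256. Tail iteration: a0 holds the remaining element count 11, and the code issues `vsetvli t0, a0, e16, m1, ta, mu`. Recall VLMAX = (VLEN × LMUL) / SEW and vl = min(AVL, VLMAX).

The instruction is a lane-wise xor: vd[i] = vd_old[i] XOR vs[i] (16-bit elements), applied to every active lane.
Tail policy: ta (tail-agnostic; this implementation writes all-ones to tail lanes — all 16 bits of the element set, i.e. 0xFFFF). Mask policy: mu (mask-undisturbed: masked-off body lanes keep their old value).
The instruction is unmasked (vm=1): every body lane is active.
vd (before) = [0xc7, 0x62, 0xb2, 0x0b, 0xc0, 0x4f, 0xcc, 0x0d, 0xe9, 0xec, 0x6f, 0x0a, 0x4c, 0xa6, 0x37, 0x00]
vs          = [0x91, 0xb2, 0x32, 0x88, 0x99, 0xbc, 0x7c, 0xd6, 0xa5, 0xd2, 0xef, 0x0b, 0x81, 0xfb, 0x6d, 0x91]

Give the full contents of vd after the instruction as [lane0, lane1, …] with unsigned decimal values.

vd = [86, 208, 128, 131, 89, 243, 176, 219, 76, 62, 128, 65535, 65535, 65535, 65535, 65535]

VLMAX = (256 × 1) / 16 = 16 lanes
AVL=11 ≤ VLMAX=16, so vl = 11
lane  0: xor(0xc7,0x91) ⇒ 0x56
lane  1: xor(0x62,0xb2) ⇒ 0xd0
lane  2: xor(0xb2,0x32) ⇒ 0x80
lane  3: xor(0x0b,0x88) ⇒ 0x83
lane  4: xor(0xc0,0x99) ⇒ 0x59
lane  5: xor(0x4f,0xbc) ⇒ 0xf3
lane  6: xor(0xcc,0x7c) ⇒ 0xb0
lane  7: xor(0x0d,0xd6) ⇒ 0xdb
lane  8: xor(0xe9,0xa5) ⇒ 0x4c
lane  9: xor(0xec,0xd2) ⇒ 0x3e
lane 10: xor(0x6f,0xef) ⇒ 0x80
lane 11: tail/ones ⇒ 0xffff
lane 12: tail/ones ⇒ 0xffff
lane 13: tail/ones ⇒ 0xffff
lane 14: tail/ones ⇒ 0xffff
lane 15: tail/ones ⇒ 0xffff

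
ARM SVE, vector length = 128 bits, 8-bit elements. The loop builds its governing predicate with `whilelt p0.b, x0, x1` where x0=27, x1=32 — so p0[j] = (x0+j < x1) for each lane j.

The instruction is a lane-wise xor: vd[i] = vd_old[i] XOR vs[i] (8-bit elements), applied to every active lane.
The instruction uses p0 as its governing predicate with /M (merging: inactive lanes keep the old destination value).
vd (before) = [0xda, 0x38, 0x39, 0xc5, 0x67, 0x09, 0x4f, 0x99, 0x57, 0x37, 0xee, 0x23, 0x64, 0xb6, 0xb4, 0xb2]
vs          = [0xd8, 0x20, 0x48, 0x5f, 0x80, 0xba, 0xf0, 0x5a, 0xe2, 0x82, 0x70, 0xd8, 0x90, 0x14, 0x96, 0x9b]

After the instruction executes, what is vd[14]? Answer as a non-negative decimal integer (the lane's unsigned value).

vd[14] = 180

128-bit reg / 8-bit elem → 16 lanes
active while 27+j < 32, i.e. j ∈ [0,5) capped at 16 ⇒ 5
lane  0: xor(0xda,0xd8) ⇒ 0x02
lane  1: xor(0x38,0x20) ⇒ 0x18
lane  2: xor(0x39,0x48) ⇒ 0x71
lane  3: xor(0xc5,0x5f) ⇒ 0x9a
lane  4: xor(0x67,0x80) ⇒ 0xe7
lane  5: tail/keep ⇒ 0x09
lane  6: tail/keep ⇒ 0x4f
lane  7: tail/keep ⇒ 0x99
lane  8: tail/keep ⇒ 0x57
lane  9: tail/keep ⇒ 0x37
lane 10: tail/keep ⇒ 0xee
lane 11: tail/keep ⇒ 0x23
lane 12: tail/keep ⇒ 0x64
lane 13: tail/keep ⇒ 0xb6
lane 14: tail/keep ⇒ 0xb4
lane 15: tail/keep ⇒ 0xb2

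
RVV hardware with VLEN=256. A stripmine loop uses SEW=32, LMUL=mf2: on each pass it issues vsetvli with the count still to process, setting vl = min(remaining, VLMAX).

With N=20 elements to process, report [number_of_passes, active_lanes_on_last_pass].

[iterations, last_vl] = [5, 4]

lanes per group: 256·1/2/32 = 4
N=20: ⌈20/4⌉ = 5 iters; last vl = 20 − 4×4 = 4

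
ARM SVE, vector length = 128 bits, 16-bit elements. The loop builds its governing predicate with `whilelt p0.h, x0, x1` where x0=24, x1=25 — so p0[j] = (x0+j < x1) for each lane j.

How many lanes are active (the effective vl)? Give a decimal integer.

vl = 1

128-bit reg / 16-bit elem → 8 lanes
active while 24+j < 25, i.e. j ∈ [0,1) capped at 8 ⇒ 1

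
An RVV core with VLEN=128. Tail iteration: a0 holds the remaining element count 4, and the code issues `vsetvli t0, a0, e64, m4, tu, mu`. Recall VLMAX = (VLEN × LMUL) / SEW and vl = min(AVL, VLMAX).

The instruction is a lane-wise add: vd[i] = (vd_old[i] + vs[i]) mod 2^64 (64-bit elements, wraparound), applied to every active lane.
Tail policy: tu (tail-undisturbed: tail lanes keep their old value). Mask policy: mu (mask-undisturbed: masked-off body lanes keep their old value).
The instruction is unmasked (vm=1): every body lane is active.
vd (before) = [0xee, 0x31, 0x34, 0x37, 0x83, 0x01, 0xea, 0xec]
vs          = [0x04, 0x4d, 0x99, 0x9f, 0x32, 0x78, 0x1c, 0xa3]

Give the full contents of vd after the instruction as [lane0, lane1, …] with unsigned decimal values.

lanes per group: 128·4/64 = 8
AVL=4 ≤ VLMAX=8, so vl = 4
  i=0: add(0xee,0x04) → 242
  i=1: add(0x31,0x4d) → 126
  i=2: add(0x34,0x99) → 205
  i=3: add(0x37,0x9f) → 214
  i=4: tail/keep → 131
  i=5: tail/keep → 1
  i=6: tail/keep → 234
  i=7: tail/keep → 236

vd = [242, 126, 205, 214, 131, 1, 234, 236]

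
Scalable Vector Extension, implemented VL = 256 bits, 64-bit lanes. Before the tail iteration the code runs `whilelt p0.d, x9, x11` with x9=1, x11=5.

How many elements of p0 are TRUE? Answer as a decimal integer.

256-bit reg / 64-bit elem → 4 lanes
active while 1+j < 5, i.e. j ∈ [0,4) capped at 4 ⇒ 4

vl = 4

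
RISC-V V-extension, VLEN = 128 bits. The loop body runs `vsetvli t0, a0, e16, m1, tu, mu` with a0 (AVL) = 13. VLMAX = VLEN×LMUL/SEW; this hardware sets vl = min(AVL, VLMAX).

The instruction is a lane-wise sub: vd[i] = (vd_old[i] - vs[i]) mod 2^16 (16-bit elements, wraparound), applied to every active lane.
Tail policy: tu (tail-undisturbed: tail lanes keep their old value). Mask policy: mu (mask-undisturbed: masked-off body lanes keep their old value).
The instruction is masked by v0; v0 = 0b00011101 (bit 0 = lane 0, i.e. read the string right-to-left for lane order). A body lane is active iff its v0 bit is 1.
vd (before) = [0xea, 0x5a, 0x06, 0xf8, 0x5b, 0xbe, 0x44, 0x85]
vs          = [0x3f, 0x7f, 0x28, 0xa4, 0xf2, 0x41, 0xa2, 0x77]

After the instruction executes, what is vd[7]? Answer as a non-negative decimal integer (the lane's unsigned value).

vd[7] = 133

VLMAX = VLEN×LMUL/SEW = 128×1/16 = 8
vl = min(AVL, VLMAX) = min(13, 8) = 8
[0] sub(0xea,0x3f) = 0xab
[1] mask-off/keep = 0x5a
[2] sub(0x06,0x28) = 0xffde
[3] sub(0xf8,0xa4) = 0x54
[4] sub(0x5b,0xf2) = 0xff69
[5] mask-off/keep = 0xbe
[6] mask-off/keep = 0x44
[7] mask-off/keep = 0x85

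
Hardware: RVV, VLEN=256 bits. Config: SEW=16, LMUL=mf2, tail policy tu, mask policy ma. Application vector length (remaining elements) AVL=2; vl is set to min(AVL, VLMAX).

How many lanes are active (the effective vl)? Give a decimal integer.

vl = 2

VLMAX = VLEN×LMUL/SEW = 256×1/2/16 = 8
AVL=2 ≤ VLMAX=8, so vl = 2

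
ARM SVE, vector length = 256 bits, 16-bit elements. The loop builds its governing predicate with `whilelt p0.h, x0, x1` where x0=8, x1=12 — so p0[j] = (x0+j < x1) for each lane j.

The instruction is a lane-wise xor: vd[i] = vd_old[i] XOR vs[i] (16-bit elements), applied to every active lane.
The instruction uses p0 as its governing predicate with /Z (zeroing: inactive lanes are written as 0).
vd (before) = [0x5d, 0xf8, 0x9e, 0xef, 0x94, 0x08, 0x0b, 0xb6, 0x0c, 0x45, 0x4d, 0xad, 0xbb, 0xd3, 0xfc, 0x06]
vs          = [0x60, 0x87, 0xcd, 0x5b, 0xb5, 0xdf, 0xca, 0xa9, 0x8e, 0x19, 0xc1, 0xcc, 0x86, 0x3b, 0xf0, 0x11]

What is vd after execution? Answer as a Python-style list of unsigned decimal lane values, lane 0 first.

vd = [61, 127, 83, 180, 0, 0, 0, 0, 0, 0, 0, 0, 0, 0, 0, 0]

256-bit reg / 16-bit elem → 16 lanes
whilelt: lane j active iff 8+j < 12 → j < 4 → 4 active
vd[0] xor(0x5d,0x60) -> 0x3d
vd[1] xor(0xf8,0x87) -> 0x7f
vd[2] xor(0x9e,0xcd) -> 0x53
vd[3] xor(0xef,0x5b) -> 0xb4
vd[4] tail/zero -> 0x00
vd[5] tail/zero -> 0x00
vd[6] tail/zero -> 0x00
vd[7] tail/zero -> 0x00
vd[8] tail/zero -> 0x00
vd[9] tail/zero -> 0x00
vd[10] tail/zero -> 0x00
vd[11] tail/zero -> 0x00
vd[12] tail/zero -> 0x00
vd[13] tail/zero -> 0x00
vd[14] tail/zero -> 0x00
vd[15] tail/zero -> 0x00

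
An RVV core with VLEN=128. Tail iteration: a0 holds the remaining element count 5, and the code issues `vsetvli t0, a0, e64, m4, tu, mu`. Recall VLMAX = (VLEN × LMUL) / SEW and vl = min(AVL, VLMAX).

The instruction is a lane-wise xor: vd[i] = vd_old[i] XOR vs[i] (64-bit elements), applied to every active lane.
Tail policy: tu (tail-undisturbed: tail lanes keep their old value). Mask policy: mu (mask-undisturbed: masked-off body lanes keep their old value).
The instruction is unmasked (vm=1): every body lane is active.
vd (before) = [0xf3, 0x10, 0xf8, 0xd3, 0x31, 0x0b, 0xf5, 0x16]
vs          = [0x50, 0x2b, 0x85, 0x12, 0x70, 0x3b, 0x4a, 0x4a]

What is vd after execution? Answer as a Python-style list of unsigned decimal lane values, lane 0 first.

lanes per group: 128·4/64 = 8
vl ← min(5, 8) = 5
  i=0: xor(0xf3,0x50) → 163
  i=1: xor(0x10,0x2b) → 59
  i=2: xor(0xf8,0x85) → 125
  i=3: xor(0xd3,0x12) → 193
  i=4: xor(0x31,0x70) → 65
  i=5: tail/keep → 11
  i=6: tail/keep → 245
  i=7: tail/keep → 22

vd = [163, 59, 125, 193, 65, 11, 245, 22]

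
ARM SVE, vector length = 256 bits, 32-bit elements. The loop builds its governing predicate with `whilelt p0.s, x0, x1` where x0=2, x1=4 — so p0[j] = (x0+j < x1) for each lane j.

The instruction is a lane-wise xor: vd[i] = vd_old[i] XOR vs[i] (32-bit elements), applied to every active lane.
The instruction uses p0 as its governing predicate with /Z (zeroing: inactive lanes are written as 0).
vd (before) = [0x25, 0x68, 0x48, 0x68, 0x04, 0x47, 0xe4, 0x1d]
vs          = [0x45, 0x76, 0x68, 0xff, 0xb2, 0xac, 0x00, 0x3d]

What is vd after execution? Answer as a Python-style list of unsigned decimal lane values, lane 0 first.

vd = [96, 30, 0, 0, 0, 0, 0, 0]

lane count: 256 div 32 = 8
whilelt: lane j active iff 2+j < 4 → j < 2 → 2 active
vd[0] xor(0x25,0x45) -> 0x60
vd[1] xor(0x68,0x76) -> 0x1e
vd[2] tail/zero -> 0x00
vd[3] tail/zero -> 0x00
vd[4] tail/zero -> 0x00
vd[5] tail/zero -> 0x00
vd[6] tail/zero -> 0x00
vd[7] tail/zero -> 0x00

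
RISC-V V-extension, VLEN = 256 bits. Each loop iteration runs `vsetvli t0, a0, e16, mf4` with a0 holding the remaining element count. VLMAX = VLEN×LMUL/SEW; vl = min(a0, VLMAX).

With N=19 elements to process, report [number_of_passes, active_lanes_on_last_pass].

[iterations, last_vl] = [5, 3]

lanes per group: 256·1/4/16 = 4
N=19: ⌈19/4⌉ = 5 iters; last vl = 19 − 4×4 = 3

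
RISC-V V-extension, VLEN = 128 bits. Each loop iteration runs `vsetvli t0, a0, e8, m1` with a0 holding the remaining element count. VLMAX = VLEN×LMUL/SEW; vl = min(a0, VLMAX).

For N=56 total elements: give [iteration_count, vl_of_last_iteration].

[iterations, last_vl] = [4, 8]

VLMAX = (128 × 1) / 8 = 16 lanes
56 elements at 16/iter → 4 passes, remainder 8 on the last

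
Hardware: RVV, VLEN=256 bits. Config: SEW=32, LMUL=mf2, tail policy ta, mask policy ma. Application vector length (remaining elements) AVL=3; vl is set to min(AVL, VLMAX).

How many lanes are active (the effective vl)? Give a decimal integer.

vl = 3

VLMAX = (256 × 1/2) / 32 = 4 lanes
vl ← min(3, 4) = 3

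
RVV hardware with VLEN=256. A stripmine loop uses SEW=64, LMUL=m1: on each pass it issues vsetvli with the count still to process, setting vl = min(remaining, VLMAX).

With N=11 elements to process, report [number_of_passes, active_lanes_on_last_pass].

[iterations, last_vl] = [3, 3]

VLMAX = (256 × 1) / 64 = 4 lanes
N=11: ⌈11/4⌉ = 3 iters; last vl = 11 − 2×4 = 3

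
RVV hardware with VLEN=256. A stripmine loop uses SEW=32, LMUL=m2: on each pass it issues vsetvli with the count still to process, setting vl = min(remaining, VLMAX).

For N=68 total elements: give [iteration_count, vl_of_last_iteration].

VLMAX = (256 × 2) / 32 = 16 lanes
68 elements at 16/iter → 5 passes, remainder 4 on the last

[iterations, last_vl] = [5, 4]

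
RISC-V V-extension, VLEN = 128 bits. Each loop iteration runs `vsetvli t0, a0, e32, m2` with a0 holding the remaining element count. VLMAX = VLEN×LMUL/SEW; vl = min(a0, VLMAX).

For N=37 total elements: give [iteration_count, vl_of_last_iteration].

[iterations, last_vl] = [5, 5]

VLMAX = (128 × 2) / 32 = 8 lanes
iterations = ceil(37/8) = 5; final-pass vl = 5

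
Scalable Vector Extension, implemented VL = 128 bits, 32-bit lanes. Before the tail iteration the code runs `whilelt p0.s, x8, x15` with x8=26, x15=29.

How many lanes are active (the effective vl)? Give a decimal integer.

128-bit reg / 32-bit elem → 4 lanes
p0[j] = (26+j < 29); true for j=0..2 → 3 lanes set

vl = 3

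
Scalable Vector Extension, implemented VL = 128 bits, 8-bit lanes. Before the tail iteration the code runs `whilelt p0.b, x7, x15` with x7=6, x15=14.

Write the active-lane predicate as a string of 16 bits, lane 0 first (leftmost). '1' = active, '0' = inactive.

predicate = 1111111100000000

lane count: 128 div 8 = 16
whilelt: lane j active iff 6+j < 14 → j < 8 → 8 active
bits (lane 0 leftmost): 1111111100000000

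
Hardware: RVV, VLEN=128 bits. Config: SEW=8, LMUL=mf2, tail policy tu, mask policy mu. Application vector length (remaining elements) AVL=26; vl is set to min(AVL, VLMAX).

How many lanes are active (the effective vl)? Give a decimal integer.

VLMAX = (128 × 1/2) / 8 = 8 lanes
vl ← min(26, 8) = 8

vl = 8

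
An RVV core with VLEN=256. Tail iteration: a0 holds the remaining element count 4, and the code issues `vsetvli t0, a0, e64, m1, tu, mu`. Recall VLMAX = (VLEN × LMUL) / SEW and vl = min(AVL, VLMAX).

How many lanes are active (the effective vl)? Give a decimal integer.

VLMAX = VLEN×LMUL/SEW = 256×1/64 = 4
AVL=4 ≤ VLMAX=4, so vl = 4

vl = 4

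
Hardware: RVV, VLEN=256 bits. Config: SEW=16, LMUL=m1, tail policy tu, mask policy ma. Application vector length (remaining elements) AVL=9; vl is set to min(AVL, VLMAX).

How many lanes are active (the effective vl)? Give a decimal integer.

VLMAX = (256 × 1) / 16 = 16 lanes
vl ← min(9, 16) = 9

vl = 9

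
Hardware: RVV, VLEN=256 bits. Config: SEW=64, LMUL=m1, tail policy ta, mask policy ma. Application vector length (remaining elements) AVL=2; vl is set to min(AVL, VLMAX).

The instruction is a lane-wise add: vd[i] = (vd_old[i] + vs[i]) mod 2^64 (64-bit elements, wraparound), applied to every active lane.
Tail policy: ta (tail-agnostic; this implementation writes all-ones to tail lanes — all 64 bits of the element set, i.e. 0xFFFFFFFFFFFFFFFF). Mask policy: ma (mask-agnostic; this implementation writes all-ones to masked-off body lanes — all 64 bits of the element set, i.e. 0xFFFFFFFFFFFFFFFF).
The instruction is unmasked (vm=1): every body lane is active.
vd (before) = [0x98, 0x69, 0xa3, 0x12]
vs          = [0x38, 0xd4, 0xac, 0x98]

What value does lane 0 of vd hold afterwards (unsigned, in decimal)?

VLMAX = VLEN×LMUL/SEW = 256×1/64 = 4
vl = min(AVL, VLMAX) = min(2, 4) = 2
[0] add(0x98,0x38) = 0xd0
[1] add(0x69,0xd4) = 0x13d
[2] tail/ones = 0xffffffffffffffff
[3] tail/ones = 0xffffffffffffffff

vd[0] = 208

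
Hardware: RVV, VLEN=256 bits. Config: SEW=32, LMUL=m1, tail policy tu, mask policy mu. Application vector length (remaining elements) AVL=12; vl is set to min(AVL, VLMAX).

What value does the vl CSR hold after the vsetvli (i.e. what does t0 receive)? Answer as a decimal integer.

lanes per group: 256·1/32 = 8
AVL=12 > VLMAX=8, so vl = 8

vl = 8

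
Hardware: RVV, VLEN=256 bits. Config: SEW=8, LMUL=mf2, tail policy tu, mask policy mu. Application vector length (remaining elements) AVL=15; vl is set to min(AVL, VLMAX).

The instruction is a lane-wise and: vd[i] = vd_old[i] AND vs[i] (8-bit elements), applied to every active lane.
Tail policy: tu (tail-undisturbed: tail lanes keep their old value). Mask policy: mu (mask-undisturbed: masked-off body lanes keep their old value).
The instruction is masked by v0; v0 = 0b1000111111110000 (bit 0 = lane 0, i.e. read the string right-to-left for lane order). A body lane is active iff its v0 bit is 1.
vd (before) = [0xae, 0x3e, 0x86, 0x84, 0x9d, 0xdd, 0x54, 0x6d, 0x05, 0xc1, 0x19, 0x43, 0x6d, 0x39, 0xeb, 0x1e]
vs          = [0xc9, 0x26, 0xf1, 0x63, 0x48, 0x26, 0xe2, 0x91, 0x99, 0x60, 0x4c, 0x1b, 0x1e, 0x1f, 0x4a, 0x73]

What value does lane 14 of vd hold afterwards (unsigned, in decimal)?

vd[14] = 235

VLMAX = VLEN×LMUL/SEW = 256×1/2/8 = 16
AVL=15 ≤ VLMAX=16, so vl = 15
lane  0: mask-off/keep ⇒ 0xae
lane  1: mask-off/keep ⇒ 0x3e
lane  2: mask-off/keep ⇒ 0x86
lane  3: mask-off/keep ⇒ 0x84
lane  4: and(0x9d,0x48) ⇒ 0x08
lane  5: and(0xdd,0x26) ⇒ 0x04
lane  6: and(0x54,0xe2) ⇒ 0x40
lane  7: and(0x6d,0x91) ⇒ 0x01
lane  8: and(0x05,0x99) ⇒ 0x01
lane  9: and(0xc1,0x60) ⇒ 0x40
lane 10: and(0x19,0x4c) ⇒ 0x08
lane 11: and(0x43,0x1b) ⇒ 0x03
lane 12: mask-off/keep ⇒ 0x6d
lane 13: mask-off/keep ⇒ 0x39
lane 14: mask-off/keep ⇒ 0xeb
lane 15: tail/keep ⇒ 0x1e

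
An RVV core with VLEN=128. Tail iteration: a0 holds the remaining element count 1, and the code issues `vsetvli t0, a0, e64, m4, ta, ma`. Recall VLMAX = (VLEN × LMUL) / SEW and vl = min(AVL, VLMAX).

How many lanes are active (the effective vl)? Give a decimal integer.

VLMAX = (128 × 4) / 64 = 8 lanes
vl = min(AVL, VLMAX) = min(1, 8) = 1

vl = 1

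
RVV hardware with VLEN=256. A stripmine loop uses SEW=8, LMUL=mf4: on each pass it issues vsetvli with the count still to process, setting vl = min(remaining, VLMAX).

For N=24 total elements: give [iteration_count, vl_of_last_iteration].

[iterations, last_vl] = [3, 8]

lanes per group: 256·1/4/8 = 8
N=24: ⌈24/8⌉ = 3 iters; last vl = 24 − 2×8 = 8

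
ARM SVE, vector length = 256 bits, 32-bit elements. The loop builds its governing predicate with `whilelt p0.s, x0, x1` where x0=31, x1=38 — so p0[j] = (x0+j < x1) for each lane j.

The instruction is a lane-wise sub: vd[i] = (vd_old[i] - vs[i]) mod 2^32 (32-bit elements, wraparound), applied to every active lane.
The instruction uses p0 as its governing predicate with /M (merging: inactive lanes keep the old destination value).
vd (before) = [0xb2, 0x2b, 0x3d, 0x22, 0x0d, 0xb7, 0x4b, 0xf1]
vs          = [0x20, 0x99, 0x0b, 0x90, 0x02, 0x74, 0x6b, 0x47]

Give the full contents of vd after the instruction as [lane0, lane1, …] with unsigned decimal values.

register lanes = 256/32 = 8
whilelt: lane j active iff 31+j < 38 → j < 7 → 7 active
  i=0: sub(0xb2,0x20) → 146
  i=1: sub(0x2b,0x99) → 4294967186
  i=2: sub(0x3d,0x0b) → 50
  i=3: sub(0x22,0x90) → 4294967186
  i=4: sub(0x0d,0x02) → 11
  i=5: sub(0xb7,0x74) → 67
  i=6: sub(0x4b,0x6b) → 4294967264
  i=7: tail/keep → 241

vd = [146, 4294967186, 50, 4294967186, 11, 67, 4294967264, 241]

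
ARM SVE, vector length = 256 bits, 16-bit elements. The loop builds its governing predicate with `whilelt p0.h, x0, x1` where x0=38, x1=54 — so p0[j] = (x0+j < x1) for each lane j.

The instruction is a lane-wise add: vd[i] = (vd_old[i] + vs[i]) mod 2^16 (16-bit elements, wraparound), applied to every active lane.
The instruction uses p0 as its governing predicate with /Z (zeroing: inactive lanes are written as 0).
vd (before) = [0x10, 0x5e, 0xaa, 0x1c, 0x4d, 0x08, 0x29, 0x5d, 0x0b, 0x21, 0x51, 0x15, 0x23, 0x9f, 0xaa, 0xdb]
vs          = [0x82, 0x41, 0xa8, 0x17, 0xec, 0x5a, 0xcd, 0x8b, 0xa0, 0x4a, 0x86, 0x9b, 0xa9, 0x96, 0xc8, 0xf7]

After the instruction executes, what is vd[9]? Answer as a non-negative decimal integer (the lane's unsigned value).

lane count: 256 div 16 = 16
p0[j] = (38+j < 54); true for j=0..15 → 16 lanes set
vd[0] add(0x10,0x82) -> 0x92
vd[1] add(0x5e,0x41) -> 0x9f
vd[2] add(0xaa,0xa8) -> 0x152
vd[3] add(0x1c,0x17) -> 0x33
vd[4] add(0x4d,0xec) -> 0x139
vd[5] add(0x08,0x5a) -> 0x62
vd[6] add(0x29,0xcd) -> 0xf6
vd[7] add(0x5d,0x8b) -> 0xe8
vd[8] add(0x0b,0xa0) -> 0xab
vd[9] add(0x21,0x4a) -> 0x6b
vd[10] add(0x51,0x86) -> 0xd7
vd[11] add(0x15,0x9b) -> 0xb0
vd[12] add(0x23,0xa9) -> 0xcc
vd[13] add(0x9f,0x96) -> 0x135
vd[14] add(0xaa,0xc8) -> 0x172
vd[15] add(0xdb,0xf7) -> 0x1d2

vd[9] = 107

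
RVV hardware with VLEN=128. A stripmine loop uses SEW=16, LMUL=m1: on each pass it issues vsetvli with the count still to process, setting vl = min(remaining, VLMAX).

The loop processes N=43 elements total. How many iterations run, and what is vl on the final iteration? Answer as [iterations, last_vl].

lanes per group: 128·1/16 = 8
iterations = ceil(43/8) = 6; final-pass vl = 3

[iterations, last_vl] = [6, 3]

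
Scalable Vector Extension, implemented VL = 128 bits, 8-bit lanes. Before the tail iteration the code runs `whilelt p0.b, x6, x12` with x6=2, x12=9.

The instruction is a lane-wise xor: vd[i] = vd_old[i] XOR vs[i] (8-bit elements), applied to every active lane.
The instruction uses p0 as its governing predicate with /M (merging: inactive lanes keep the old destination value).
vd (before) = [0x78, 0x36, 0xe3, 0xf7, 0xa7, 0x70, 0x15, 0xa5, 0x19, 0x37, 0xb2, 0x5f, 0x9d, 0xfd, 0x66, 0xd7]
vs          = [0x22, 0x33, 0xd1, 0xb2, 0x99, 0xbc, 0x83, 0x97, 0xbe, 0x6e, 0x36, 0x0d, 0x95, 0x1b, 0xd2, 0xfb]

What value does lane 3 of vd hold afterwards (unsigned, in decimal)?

register lanes = 128/8 = 16
p0[j] = (2+j < 9); true for j=0..6 → 7 lanes set
lane  0: xor(0x78,0x22) ⇒ 0x5a
lane  1: xor(0x36,0x33) ⇒ 0x05
lane  2: xor(0xe3,0xd1) ⇒ 0x32
lane  3: xor(0xf7,0xb2) ⇒ 0x45
lane  4: xor(0xa7,0x99) ⇒ 0x3e
lane  5: xor(0x70,0xbc) ⇒ 0xcc
lane  6: xor(0x15,0x83) ⇒ 0x96
lane  7: tail/keep ⇒ 0xa5
lane  8: tail/keep ⇒ 0x19
lane  9: tail/keep ⇒ 0x37
lane 10: tail/keep ⇒ 0xb2
lane 11: tail/keep ⇒ 0x5f
lane 12: tail/keep ⇒ 0x9d
lane 13: tail/keep ⇒ 0xfd
lane 14: tail/keep ⇒ 0x66
lane 15: tail/keep ⇒ 0xd7

vd[3] = 69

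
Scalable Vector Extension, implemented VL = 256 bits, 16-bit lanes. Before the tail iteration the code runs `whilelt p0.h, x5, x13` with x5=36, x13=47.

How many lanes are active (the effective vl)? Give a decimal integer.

vl = 11

lane count: 256 div 16 = 16
p0[j] = (36+j < 47); true for j=0..10 → 11 lanes set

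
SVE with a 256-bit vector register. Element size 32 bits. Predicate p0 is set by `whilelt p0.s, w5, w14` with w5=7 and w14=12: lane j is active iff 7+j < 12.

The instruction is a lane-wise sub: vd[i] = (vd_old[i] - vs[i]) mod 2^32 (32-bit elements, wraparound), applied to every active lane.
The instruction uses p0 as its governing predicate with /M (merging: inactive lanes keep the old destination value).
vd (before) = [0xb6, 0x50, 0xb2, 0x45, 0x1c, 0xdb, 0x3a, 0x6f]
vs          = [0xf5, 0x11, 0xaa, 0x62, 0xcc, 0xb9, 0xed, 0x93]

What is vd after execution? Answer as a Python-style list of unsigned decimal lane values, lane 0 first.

vd = [4294967233, 63, 8, 4294967267, 4294967120, 219, 58, 111]

register lanes = 256/32 = 8
active while 7+j < 12, i.e. j ∈ [0,5) capped at 8 ⇒ 5
  i=0: sub(0xb6,0xf5) → 4294967233
  i=1: sub(0x50,0x11) → 63
  i=2: sub(0xb2,0xaa) → 8
  i=3: sub(0x45,0x62) → 4294967267
  i=4: sub(0x1c,0xcc) → 4294967120
  i=5: tail/keep → 219
  i=6: tail/keep → 58
  i=7: tail/keep → 111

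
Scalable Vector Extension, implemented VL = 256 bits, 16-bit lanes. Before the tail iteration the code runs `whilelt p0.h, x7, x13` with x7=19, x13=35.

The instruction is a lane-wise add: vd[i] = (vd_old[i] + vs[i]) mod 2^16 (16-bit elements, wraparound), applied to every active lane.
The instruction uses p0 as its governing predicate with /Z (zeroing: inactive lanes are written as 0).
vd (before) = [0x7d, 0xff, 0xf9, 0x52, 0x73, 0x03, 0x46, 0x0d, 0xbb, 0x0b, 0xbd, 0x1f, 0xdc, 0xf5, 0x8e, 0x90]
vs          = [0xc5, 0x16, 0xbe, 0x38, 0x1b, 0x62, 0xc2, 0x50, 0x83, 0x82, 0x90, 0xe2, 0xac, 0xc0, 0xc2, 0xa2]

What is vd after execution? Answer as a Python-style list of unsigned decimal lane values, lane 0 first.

vd = [322, 277, 439, 138, 142, 101, 264, 93, 318, 141, 333, 257, 392, 437, 336, 306]

256-bit reg / 16-bit elem → 16 lanes
whilelt: lane j active iff 19+j < 35 → j < 16 → 16 active
lane  0: add(0x7d,0xc5) ⇒ 0x142
lane  1: add(0xff,0x16) ⇒ 0x115
lane  2: add(0xf9,0xbe) ⇒ 0x1b7
lane  3: add(0x52,0x38) ⇒ 0x8a
lane  4: add(0x73,0x1b) ⇒ 0x8e
lane  5: add(0x03,0x62) ⇒ 0x65
lane  6: add(0x46,0xc2) ⇒ 0x108
lane  7: add(0x0d,0x50) ⇒ 0x5d
lane  8: add(0xbb,0x83) ⇒ 0x13e
lane  9: add(0x0b,0x82) ⇒ 0x8d
lane 10: add(0xbd,0x90) ⇒ 0x14d
lane 11: add(0x1f,0xe2) ⇒ 0x101
lane 12: add(0xdc,0xac) ⇒ 0x188
lane 13: add(0xf5,0xc0) ⇒ 0x1b5
lane 14: add(0x8e,0xc2) ⇒ 0x150
lane 15: add(0x90,0xa2) ⇒ 0x132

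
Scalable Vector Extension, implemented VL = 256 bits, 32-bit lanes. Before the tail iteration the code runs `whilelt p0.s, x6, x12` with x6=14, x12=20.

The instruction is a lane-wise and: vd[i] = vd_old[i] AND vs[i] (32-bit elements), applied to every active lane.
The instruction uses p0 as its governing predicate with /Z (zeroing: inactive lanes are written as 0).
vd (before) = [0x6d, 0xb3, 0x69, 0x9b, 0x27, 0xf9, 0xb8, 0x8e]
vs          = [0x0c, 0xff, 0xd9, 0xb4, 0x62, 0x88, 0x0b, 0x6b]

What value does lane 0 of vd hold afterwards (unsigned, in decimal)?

vd[0] = 12

256-bit reg / 32-bit elem → 8 lanes
active while 14+j < 20, i.e. j ∈ [0,6) capped at 8 ⇒ 6
[0] and(0x6d,0x0c) = 0x0c
[1] and(0xb3,0xff) = 0xb3
[2] and(0x69,0xd9) = 0x49
[3] and(0x9b,0xb4) = 0x90
[4] and(0x27,0x62) = 0x22
[5] and(0xf9,0x88) = 0x88
[6] tail/zero = 0x00
[7] tail/zero = 0x00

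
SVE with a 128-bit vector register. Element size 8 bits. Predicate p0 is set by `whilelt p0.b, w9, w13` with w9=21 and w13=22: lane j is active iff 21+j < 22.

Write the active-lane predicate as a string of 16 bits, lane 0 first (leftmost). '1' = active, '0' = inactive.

register lanes = 128/8 = 16
active while 21+j < 22, i.e. j ∈ [0,1) capped at 16 ⇒ 1
bits (lane 0 leftmost): 1000000000000000

predicate = 1000000000000000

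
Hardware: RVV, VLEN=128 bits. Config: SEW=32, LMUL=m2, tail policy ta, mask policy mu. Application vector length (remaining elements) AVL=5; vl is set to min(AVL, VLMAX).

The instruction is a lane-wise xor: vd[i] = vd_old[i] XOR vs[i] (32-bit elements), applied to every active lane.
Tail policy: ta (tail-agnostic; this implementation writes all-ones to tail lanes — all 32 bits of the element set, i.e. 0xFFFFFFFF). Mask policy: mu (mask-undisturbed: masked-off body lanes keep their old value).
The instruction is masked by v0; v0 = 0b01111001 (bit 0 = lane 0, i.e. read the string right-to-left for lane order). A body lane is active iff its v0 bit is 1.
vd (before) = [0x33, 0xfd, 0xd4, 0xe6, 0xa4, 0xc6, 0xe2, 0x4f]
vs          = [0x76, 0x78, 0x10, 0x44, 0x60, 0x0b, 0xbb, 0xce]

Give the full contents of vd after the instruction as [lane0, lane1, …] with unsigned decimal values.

vd = [69, 253, 212, 162, 196, 4294967295, 4294967295, 4294967295]

lanes per group: 128·2/32 = 8
vl ← min(5, 8) = 5
lane  0: xor(0x33,0x76) ⇒ 0x45
lane  1: mask-off/keep ⇒ 0xfd
lane  2: mask-off/keep ⇒ 0xd4
lane  3: xor(0xe6,0x44) ⇒ 0xa2
lane  4: xor(0xa4,0x60) ⇒ 0xc4
lane  5: tail/ones ⇒ 0xffffffff
lane  6: tail/ones ⇒ 0xffffffff
lane  7: tail/ones ⇒ 0xffffffff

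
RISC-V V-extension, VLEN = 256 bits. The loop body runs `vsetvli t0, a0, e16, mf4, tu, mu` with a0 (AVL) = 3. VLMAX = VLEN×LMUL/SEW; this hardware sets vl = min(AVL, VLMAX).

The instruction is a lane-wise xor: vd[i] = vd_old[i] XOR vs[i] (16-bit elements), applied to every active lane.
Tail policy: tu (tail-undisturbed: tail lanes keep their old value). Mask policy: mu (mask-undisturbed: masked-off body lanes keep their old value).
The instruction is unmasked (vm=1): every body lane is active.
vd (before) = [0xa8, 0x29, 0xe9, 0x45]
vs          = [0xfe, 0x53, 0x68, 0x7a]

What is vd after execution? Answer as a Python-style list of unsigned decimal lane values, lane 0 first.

vd = [86, 122, 129, 69]

VLMAX = (256 × 1/4) / 16 = 4 lanes
vl ← min(3, 4) = 3
lane  0: xor(0xa8,0xfe) ⇒ 0x56
lane  1: xor(0x29,0x53) ⇒ 0x7a
lane  2: xor(0xe9,0x68) ⇒ 0x81
lane  3: tail/keep ⇒ 0x45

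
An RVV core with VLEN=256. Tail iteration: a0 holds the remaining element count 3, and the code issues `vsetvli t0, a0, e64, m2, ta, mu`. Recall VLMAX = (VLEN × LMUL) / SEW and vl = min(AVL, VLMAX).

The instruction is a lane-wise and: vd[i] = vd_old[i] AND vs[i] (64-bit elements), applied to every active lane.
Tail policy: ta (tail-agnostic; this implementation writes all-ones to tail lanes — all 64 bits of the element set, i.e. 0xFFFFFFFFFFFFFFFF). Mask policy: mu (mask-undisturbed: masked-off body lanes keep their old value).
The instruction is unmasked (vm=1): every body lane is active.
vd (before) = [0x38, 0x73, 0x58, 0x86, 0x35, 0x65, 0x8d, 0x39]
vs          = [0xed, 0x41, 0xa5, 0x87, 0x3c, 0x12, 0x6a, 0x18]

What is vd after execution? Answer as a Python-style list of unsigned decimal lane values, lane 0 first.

vd = [40, 65, 0, 18446744073709551615, 18446744073709551615, 18446744073709551615, 18446744073709551615, 18446744073709551615]

VLMAX = VLEN×LMUL/SEW = 256×2/64 = 8
AVL=3 ≤ VLMAX=8, so vl = 3
[0] and(0x38,0xed) = 0x28
[1] and(0x73,0x41) = 0x41
[2] and(0x58,0xa5) = 0x00
[3] tail/ones = 0xffffffffffffffff
[4] tail/ones = 0xffffffffffffffff
[5] tail/ones = 0xffffffffffffffff
[6] tail/ones = 0xffffffffffffffff
[7] tail/ones = 0xffffffffffffffff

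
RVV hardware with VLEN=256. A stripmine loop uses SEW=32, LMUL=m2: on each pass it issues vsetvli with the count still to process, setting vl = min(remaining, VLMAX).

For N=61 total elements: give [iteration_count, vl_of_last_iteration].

VLMAX = VLEN×LMUL/SEW = 256×2/32 = 16
61 elements at 16/iter → 4 passes, remainder 13 on the last

[iterations, last_vl] = [4, 13]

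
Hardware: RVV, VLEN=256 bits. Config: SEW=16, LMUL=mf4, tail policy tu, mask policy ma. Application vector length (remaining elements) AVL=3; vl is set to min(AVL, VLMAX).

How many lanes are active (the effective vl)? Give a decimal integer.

vl = 3

VLMAX = (256 × 1/4) / 16 = 4 lanes
vl ← min(3, 4) = 3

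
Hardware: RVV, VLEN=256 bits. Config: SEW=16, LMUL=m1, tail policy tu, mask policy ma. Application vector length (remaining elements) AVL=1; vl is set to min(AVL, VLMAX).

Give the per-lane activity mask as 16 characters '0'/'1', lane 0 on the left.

lanes per group: 256·1/16 = 16
vl = min(AVL, VLMAX) = min(1, 16) = 1
bits (lane 0 leftmost): 1000000000000000

predicate = 1000000000000000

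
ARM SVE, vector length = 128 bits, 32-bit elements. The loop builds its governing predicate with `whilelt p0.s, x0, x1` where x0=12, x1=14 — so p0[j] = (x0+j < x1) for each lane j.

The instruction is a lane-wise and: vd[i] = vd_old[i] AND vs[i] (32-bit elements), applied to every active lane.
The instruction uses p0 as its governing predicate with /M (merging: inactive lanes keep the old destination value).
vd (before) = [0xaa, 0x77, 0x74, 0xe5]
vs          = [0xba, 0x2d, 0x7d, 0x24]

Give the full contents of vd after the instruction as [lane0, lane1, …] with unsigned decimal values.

lane count: 128 div 32 = 4
whilelt: lane j active iff 12+j < 14 → j < 2 → 2 active
[0] and(0xaa,0xba) = 0xaa
[1] and(0x77,0x2d) = 0x25
[2] tail/keep = 0x74
[3] tail/keep = 0xe5

vd = [170, 37, 116, 229]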